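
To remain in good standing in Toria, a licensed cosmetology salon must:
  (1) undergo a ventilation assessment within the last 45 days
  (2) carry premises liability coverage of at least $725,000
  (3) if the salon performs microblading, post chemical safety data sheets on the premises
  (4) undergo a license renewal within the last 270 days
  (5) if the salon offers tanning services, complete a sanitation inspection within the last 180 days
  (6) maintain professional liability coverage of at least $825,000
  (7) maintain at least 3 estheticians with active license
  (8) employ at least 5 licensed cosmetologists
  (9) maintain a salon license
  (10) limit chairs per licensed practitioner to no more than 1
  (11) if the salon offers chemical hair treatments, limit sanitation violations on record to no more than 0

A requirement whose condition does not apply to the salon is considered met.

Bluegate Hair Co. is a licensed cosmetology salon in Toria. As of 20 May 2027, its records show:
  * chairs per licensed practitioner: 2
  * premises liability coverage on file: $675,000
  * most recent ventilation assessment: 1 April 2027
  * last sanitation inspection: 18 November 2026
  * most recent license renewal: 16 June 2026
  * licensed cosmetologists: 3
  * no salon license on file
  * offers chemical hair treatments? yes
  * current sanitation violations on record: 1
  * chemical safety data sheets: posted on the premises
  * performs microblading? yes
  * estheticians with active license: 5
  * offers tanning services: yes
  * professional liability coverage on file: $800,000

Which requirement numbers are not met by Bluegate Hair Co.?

1. ventilation assessment 49 days ago vs limit 45 → not met
2. premises liability coverage $675,000 < $725,000 → not met
3. condition 'performs microblading' holds; chemical safety data sheets present → met
4. license renewal 338 days ago vs limit 270 → not met
5. condition 'offers tanning services' holds; sanitation inspection 183 days ago vs limit 180 → not met
6. professional liability coverage $800,000 < $825,000 → not met
7. estheticians with active license 5 ≥ 3 → met
8. licensed cosmetologists 3 < 5 → not met
9. salon license absent → not met
10. chairs per licensed practitioner 2 > 1 → not met
11. condition 'offers chemical hair treatments' holds; sanitation violations on record 1 > 0 → not met
Not met: 1, 2, 4, 5, 6, 8, 9, 10, 11

1, 2, 4, 5, 6, 8, 9, 10, 11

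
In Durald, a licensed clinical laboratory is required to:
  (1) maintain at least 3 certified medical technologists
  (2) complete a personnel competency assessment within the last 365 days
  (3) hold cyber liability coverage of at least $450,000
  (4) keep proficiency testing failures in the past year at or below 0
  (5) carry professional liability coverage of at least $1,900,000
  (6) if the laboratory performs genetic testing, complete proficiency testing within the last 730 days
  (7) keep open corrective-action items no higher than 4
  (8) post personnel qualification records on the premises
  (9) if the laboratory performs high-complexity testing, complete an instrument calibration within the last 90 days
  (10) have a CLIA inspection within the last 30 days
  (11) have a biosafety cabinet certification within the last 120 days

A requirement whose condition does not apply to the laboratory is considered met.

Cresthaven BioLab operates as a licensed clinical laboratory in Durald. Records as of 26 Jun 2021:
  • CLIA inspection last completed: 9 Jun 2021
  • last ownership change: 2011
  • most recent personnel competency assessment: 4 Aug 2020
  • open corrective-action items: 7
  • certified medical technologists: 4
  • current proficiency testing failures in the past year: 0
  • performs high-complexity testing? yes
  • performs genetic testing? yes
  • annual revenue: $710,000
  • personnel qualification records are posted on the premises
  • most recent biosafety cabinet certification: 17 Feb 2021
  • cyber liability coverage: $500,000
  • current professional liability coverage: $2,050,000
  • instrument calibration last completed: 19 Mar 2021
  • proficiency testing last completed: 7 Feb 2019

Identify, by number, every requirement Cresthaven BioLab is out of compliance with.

6, 7, 9, 11

1. certified medical technologists 4 ≥ 3 → met
2. personnel competency assessment 326 days ago vs limit 365 → met
3. cyber liability coverage $500,000 ≥ $450,000 → met
4. proficiency testing failures in the past year 0 ≤ 0 → met
5. professional liability coverage $2,050,000 ≥ $1,900,000 → met
6. condition 'performs genetic testing' holds; proficiency testing 870 days ago vs limit 730 → not met
7. open corrective-action items 7 > 4 → not met
8. personnel qualification records present → met
9. condition 'performs high-complexity testing' holds; instrument calibration 99 days ago vs limit 90 → not met
10. CLIA inspection 17 days ago vs limit 30 → met
11. biosafety cabinet certification 129 days ago vs limit 120 → not met
Not met: 6, 7, 9, 11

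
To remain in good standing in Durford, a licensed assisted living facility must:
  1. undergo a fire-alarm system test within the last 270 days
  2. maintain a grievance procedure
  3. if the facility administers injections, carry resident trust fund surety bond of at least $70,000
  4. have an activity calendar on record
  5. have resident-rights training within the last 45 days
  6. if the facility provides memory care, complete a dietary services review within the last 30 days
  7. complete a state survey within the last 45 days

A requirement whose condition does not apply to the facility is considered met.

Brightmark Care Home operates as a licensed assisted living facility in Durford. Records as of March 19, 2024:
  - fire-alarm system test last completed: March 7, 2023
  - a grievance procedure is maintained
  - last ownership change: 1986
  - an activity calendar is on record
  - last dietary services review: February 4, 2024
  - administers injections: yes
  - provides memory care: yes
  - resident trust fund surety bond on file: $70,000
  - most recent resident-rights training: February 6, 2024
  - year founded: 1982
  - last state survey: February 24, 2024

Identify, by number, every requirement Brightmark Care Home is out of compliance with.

1, 6

1. fire-alarm system test 378 days ago vs limit 270 → not met
2. grievance procedure present → met
3. condition 'administers injections' holds; resident trust fund surety bond $70,000 ≥ $70,000 → met
4. activity calendar present → met
5. resident-rights training 42 days ago vs limit 45 → met
6. condition 'provides memory care' holds; dietary services review 44 days ago vs limit 30 → not met
7. state survey 24 days ago vs limit 45 → met
Not met: 1, 6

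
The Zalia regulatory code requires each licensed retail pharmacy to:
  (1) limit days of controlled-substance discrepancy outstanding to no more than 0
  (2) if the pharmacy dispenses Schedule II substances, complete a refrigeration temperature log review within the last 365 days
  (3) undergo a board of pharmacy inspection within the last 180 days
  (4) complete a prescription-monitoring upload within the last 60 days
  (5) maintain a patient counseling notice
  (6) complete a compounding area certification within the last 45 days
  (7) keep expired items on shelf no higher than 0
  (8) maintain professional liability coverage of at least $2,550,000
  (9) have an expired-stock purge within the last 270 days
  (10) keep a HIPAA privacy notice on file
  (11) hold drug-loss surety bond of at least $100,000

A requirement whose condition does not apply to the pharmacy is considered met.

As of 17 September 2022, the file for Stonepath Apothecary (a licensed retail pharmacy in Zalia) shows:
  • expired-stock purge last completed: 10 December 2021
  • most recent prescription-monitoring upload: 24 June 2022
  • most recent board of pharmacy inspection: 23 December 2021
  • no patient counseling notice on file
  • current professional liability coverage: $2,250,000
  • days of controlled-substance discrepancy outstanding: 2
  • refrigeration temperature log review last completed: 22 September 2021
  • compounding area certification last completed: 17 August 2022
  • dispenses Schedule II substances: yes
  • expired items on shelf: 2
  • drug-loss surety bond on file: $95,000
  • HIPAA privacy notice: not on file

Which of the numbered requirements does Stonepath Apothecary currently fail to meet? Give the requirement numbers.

1. days of controlled-substance discrepancy outstanding 2 > 0 → not met
2. condition 'dispenses Schedule II substances' holds; refrigeration temperature log review 360 days ago vs limit 365 → met
3. board of pharmacy inspection 268 days ago vs limit 180 → not met
4. prescription-monitoring upload 85 days ago vs limit 60 → not met
5. patient counseling notice absent → not met
6. compounding area certification 31 days ago vs limit 45 → met
7. expired items on shelf 2 > 0 → not met
8. professional liability coverage $2,250,000 < $2,550,000 → not met
9. expired-stock purge 281 days ago vs limit 270 → not met
10. HIPAA privacy notice absent → not met
11. drug-loss surety bond $95,000 < $100,000 → not met
Not met: 1, 3, 4, 5, 7, 8, 9, 10, 11

1, 3, 4, 5, 7, 8, 9, 10, 11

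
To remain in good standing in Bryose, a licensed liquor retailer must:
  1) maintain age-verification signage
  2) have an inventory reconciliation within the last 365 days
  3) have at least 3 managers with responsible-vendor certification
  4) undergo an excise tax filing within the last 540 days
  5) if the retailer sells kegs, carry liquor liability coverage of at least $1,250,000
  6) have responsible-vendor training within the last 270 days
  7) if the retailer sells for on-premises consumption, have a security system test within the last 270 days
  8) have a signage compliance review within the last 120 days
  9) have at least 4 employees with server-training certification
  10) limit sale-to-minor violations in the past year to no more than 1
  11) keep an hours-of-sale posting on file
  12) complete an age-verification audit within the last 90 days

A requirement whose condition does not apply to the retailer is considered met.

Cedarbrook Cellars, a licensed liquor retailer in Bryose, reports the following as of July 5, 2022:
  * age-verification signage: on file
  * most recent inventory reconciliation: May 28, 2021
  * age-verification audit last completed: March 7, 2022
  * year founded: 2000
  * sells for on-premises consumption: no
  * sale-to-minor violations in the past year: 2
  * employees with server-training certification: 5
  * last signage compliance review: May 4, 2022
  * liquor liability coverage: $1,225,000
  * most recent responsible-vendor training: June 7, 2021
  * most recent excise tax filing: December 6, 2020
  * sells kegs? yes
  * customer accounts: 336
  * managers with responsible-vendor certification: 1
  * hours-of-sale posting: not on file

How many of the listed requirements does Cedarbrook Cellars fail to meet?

1. age-verification signage present → met
2. inventory reconciliation 403 days ago vs limit 365 → not met
3. managers with responsible-vendor certification 1 < 3 → not met
4. excise tax filing 576 days ago vs limit 540 → not met
5. condition 'sells kegs' holds; liquor liability coverage $1,225,000 < $1,250,000 → not met
6. responsible-vendor training 393 days ago vs limit 270 → not met
7. condition 'sells for on-premises consumption' does not hold → requirement n/a → met
8. signage compliance review 62 days ago vs limit 120 → met
9. employees with server-training certification 5 ≥ 4 → met
10. sale-to-minor violations in the past year 2 > 1 → not met
11. hours-of-sale posting absent → not met
12. age-verification audit 120 days ago vs limit 90 → not met
Not met: 8 of 12

8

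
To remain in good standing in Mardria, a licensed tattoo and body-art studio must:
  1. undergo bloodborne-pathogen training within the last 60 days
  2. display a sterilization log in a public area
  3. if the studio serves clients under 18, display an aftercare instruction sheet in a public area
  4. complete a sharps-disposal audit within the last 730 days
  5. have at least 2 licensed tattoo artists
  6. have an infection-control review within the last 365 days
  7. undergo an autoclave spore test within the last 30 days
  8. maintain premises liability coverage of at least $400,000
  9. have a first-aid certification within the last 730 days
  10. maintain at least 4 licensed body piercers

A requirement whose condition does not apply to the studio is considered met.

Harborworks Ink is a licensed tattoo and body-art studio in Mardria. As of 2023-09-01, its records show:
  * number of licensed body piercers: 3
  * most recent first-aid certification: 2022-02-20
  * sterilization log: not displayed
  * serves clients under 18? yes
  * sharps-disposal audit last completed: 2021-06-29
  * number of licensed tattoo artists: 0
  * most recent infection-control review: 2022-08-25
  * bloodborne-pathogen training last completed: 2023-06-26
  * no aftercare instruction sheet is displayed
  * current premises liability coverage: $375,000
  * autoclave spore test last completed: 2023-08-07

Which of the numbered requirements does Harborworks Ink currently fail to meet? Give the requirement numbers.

1, 2, 3, 4, 5, 6, 8, 10

1. bloodborne-pathogen training 67 days ago vs limit 60 → not met
2. sterilization log absent → not met
3. condition 'serves clients under 18' holds; aftercare instruction sheet absent → not met
4. sharps-disposal audit 794 days ago vs limit 730 → not met
5. licensed tattoo artists 0 < 2 → not met
6. infection-control review 372 days ago vs limit 365 → not met
7. autoclave spore test 25 days ago vs limit 30 → met
8. premises liability coverage $375,000 < $400,000 → not met
9. first-aid certification 558 days ago vs limit 730 → met
10. licensed body piercers 3 < 4 → not met
Not met: 1, 2, 3, 4, 5, 6, 8, 10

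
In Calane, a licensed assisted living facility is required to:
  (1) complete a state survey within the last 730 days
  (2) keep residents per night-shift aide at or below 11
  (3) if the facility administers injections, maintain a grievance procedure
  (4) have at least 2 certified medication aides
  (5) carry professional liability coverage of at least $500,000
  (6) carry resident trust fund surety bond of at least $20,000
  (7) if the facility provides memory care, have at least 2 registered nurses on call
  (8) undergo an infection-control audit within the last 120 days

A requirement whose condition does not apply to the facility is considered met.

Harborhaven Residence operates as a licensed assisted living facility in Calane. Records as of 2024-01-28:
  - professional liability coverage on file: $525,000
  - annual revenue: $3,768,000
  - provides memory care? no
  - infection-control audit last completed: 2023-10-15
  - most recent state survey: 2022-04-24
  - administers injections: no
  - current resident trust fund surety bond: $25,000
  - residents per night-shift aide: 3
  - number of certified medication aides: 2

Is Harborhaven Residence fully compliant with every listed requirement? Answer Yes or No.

Yes

1. state survey 644 days ago vs limit 730 → met
2. residents per night-shift aide 3 ≤ 11 → met
3. condition 'administers injections' does not hold → requirement n/a → met
4. certified medication aides 2 ≥ 2 → met
5. professional liability coverage $525,000 ≥ $500,000 → met
6. resident trust fund surety bond $25,000 ≥ $20,000 → met
7. condition 'provides memory care' does not hold → requirement n/a → met
8. infection-control audit 105 days ago vs limit 120 → met
All met.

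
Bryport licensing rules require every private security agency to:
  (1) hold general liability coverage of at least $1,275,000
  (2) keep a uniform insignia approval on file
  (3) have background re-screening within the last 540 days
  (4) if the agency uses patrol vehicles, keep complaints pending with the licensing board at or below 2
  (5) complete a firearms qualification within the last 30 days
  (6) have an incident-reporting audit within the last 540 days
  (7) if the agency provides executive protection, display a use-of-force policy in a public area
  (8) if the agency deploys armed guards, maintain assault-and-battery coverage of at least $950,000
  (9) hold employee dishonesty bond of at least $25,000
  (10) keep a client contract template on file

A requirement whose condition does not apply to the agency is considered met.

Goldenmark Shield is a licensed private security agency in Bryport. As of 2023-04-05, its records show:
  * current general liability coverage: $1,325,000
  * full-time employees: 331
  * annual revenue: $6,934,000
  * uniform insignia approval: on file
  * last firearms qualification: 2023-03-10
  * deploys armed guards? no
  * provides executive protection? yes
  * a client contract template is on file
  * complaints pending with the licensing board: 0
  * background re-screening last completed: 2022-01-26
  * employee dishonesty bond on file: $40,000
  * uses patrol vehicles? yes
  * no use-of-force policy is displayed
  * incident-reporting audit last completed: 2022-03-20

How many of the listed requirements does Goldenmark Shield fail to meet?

1

1. general liability coverage $1,325,000 ≥ $1,275,000 → met
2. uniform insignia approval present → met
3. background re-screening 434 days ago vs limit 540 → met
4. condition 'uses patrol vehicles' holds; complaints pending with the licensing board 0 ≤ 2 → met
5. firearms qualification 26 days ago vs limit 30 → met
6. incident-reporting audit 381 days ago vs limit 540 → met
7. condition 'provides executive protection' holds; use-of-force policy absent → not met
8. condition 'deploys armed guards' does not hold → requirement n/a → met
9. employee dishonesty bond $40,000 ≥ $25,000 → met
10. client contract template present → met
Not met: 1 of 10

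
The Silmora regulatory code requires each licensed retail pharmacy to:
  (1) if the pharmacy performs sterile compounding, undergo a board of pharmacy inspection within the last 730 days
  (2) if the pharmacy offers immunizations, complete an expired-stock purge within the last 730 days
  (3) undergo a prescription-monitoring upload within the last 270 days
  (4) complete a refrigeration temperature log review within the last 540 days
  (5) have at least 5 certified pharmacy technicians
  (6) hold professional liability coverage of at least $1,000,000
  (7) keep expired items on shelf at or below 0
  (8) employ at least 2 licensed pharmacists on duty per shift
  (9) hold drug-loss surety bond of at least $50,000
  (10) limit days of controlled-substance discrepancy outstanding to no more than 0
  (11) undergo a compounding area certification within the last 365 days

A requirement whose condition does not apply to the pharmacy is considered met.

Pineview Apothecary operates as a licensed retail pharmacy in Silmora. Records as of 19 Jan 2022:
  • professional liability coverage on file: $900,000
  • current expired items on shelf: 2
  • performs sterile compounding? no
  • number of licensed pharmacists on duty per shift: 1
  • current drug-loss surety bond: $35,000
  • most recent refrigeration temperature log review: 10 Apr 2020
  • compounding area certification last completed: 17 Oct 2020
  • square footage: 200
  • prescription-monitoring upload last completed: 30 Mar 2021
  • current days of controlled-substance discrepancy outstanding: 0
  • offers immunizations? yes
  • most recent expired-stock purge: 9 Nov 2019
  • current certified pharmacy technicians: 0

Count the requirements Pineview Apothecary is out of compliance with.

1. condition 'performs sterile compounding' does not hold → requirement n/a → met
2. condition 'offers immunizations' holds; expired-stock purge 802 days ago vs limit 730 → not met
3. prescription-monitoring upload 295 days ago vs limit 270 → not met
4. refrigeration temperature log review 649 days ago vs limit 540 → not met
5. certified pharmacy technicians 0 < 5 → not met
6. professional liability coverage $900,000 < $1,000,000 → not met
7. expired items on shelf 2 > 0 → not met
8. licensed pharmacists on duty per shift 1 < 2 → not met
9. drug-loss surety bond $35,000 < $50,000 → not met
10. days of controlled-substance discrepancy outstanding 0 ≤ 0 → met
11. compounding area certification 459 days ago vs limit 365 → not met
Not met: 9 of 11

9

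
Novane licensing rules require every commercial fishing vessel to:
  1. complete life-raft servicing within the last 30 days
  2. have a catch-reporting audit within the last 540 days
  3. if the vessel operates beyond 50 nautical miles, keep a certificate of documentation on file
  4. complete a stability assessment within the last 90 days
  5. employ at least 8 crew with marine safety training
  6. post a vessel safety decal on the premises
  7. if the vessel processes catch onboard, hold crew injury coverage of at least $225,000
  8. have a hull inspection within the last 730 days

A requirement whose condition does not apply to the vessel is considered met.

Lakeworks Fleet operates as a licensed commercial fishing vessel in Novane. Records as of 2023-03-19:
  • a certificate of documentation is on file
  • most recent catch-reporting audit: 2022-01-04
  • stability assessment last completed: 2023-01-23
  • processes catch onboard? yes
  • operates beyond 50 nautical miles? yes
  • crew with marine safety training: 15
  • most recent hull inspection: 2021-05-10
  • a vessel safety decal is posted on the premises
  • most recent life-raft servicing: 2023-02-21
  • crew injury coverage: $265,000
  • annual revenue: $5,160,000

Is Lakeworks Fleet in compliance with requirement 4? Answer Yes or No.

4. stability assessment 55 days ago vs limit 90 → met

Yes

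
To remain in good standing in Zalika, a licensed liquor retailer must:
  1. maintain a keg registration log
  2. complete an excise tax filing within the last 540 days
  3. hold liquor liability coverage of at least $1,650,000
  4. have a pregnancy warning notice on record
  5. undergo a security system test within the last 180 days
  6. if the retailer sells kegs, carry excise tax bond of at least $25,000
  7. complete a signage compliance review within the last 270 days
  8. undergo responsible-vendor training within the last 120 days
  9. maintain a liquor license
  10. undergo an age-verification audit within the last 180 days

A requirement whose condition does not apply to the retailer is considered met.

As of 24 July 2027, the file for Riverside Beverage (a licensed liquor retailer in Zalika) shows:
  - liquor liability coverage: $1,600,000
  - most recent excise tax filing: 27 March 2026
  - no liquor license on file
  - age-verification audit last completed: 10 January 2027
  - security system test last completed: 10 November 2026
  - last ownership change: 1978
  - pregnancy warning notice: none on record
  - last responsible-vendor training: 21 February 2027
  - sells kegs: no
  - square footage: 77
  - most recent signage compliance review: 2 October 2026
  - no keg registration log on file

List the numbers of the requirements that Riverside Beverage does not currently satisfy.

1, 3, 4, 5, 7, 8, 9, 10

1. keg registration log absent → not met
2. excise tax filing 484 days ago vs limit 540 → met
3. liquor liability coverage $1,600,000 < $1,650,000 → not met
4. pregnancy warning notice absent → not met
5. security system test 256 days ago vs limit 180 → not met
6. condition 'sells kegs' does not hold → requirement n/a → met
7. signage compliance review 295 days ago vs limit 270 → not met
8. responsible-vendor training 153 days ago vs limit 120 → not met
9. liquor license absent → not met
10. age-verification audit 195 days ago vs limit 180 → not met
Not met: 1, 3, 4, 5, 7, 8, 9, 10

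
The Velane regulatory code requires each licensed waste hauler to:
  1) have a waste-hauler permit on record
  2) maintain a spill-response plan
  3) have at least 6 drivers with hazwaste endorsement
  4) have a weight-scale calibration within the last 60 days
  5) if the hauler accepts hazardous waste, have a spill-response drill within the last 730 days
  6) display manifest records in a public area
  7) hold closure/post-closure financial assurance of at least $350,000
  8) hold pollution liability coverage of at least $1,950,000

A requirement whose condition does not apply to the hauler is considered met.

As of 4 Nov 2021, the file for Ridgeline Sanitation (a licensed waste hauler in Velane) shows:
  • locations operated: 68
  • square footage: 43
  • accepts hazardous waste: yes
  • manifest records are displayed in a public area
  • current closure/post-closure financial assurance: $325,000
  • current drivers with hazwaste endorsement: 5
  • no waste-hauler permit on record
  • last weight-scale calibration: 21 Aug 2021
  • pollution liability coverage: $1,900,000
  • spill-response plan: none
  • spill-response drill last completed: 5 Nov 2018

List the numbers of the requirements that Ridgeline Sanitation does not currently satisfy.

1, 2, 3, 4, 5, 7, 8

1. waste-hauler permit absent → not met
2. spill-response plan absent → not met
3. drivers with hazwaste endorsement 5 < 6 → not met
4. weight-scale calibration 75 days ago vs limit 60 → not met
5. condition 'accepts hazardous waste' holds; spill-response drill 1095 days ago vs limit 730 → not met
6. manifest records present → met
7. closure/post-closure financial assurance $325,000 < $350,000 → not met
8. pollution liability coverage $1,900,000 < $1,950,000 → not met
Not met: 1, 2, 3, 4, 5, 7, 8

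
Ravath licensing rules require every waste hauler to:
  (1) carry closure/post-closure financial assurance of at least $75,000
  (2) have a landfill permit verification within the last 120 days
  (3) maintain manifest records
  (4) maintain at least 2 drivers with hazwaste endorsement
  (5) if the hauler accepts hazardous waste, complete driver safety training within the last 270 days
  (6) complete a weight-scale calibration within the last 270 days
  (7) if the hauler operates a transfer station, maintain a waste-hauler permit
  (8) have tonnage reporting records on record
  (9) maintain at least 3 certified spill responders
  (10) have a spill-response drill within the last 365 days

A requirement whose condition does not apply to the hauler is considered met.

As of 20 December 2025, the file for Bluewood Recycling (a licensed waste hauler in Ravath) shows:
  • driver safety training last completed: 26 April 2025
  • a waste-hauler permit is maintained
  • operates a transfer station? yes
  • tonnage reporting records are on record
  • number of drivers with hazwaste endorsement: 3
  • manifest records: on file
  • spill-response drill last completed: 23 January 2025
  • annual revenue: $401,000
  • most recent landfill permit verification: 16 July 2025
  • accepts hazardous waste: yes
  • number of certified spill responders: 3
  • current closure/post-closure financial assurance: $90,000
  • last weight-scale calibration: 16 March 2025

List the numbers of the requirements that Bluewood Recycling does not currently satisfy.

1. closure/post-closure financial assurance $90,000 ≥ $75,000 → met
2. landfill permit verification 157 days ago vs limit 120 → not met
3. manifest records present → met
4. drivers with hazwaste endorsement 3 ≥ 2 → met
5. condition 'accepts hazardous waste' holds; driver safety training 238 days ago vs limit 270 → met
6. weight-scale calibration 279 days ago vs limit 270 → not met
7. condition 'operates a transfer station' holds; waste-hauler permit present → met
8. tonnage reporting records present → met
9. certified spill responders 3 ≥ 3 → met
10. spill-response drill 331 days ago vs limit 365 → met
Not met: 2, 6

2, 6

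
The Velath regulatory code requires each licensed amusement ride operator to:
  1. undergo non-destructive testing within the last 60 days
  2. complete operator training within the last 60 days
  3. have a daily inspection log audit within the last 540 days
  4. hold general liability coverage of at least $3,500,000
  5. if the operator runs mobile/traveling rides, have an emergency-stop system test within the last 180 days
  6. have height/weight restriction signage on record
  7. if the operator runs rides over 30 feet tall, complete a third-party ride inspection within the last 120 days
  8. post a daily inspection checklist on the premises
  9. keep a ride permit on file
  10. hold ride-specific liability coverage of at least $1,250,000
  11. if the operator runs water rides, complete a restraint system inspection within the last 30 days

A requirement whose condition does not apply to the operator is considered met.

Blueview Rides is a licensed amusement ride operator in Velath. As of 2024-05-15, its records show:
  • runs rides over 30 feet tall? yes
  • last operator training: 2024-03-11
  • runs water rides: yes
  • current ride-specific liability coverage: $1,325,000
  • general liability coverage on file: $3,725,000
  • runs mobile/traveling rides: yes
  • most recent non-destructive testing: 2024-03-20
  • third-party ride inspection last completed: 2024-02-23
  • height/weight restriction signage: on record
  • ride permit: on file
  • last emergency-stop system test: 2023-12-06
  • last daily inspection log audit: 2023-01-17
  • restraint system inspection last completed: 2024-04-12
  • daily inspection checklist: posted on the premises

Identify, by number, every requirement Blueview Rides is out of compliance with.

2, 11

1. non-destructive testing 56 days ago vs limit 60 → met
2. operator training 65 days ago vs limit 60 → not met
3. daily inspection log audit 484 days ago vs limit 540 → met
4. general liability coverage $3,725,000 ≥ $3,500,000 → met
5. condition 'runs mobile/traveling rides' holds; emergency-stop system test 161 days ago vs limit 180 → met
6. height/weight restriction signage present → met
7. condition 'runs rides over 30 feet tall' holds; third-party ride inspection 82 days ago vs limit 120 → met
8. daily inspection checklist present → met
9. ride permit present → met
10. ride-specific liability coverage $1,325,000 ≥ $1,250,000 → met
11. condition 'runs water rides' holds; restraint system inspection 33 days ago vs limit 30 → not met
Not met: 2, 11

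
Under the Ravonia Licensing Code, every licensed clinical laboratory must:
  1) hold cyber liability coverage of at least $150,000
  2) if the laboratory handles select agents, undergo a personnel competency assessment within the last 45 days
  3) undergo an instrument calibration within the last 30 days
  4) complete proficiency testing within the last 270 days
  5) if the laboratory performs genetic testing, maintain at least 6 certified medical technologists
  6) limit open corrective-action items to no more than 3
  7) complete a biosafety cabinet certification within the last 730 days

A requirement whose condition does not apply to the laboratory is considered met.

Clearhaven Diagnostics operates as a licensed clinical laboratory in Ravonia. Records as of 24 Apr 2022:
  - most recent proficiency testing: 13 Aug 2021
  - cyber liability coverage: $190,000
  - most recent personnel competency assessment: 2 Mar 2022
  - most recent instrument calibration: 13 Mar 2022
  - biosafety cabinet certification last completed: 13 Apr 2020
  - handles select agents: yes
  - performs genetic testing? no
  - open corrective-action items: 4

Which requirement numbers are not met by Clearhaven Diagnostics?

1. cyber liability coverage $190,000 ≥ $150,000 → met
2. condition 'handles select agents' holds; personnel competency assessment 53 days ago vs limit 45 → not met
3. instrument calibration 42 days ago vs limit 30 → not met
4. proficiency testing 254 days ago vs limit 270 → met
5. condition 'performs genetic testing' does not hold → requirement n/a → met
6. open corrective-action items 4 > 3 → not met
7. biosafety cabinet certification 741 days ago vs limit 730 → not met
Not met: 2, 3, 6, 7

2, 3, 6, 7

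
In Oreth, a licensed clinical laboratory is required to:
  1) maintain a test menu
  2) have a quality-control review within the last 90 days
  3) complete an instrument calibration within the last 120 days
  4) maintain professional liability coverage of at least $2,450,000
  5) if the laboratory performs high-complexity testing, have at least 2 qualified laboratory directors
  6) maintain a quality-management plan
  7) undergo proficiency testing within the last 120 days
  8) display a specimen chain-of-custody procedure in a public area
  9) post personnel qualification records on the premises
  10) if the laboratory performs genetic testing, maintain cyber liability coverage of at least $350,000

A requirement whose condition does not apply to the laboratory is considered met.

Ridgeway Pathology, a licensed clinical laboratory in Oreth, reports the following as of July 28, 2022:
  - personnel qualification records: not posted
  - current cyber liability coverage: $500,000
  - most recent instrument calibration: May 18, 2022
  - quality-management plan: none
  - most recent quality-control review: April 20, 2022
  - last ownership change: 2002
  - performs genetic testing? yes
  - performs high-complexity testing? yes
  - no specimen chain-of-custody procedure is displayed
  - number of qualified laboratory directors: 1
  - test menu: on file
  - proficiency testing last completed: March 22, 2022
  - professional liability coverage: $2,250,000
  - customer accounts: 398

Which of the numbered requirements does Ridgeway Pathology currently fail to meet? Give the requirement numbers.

1. test menu present → met
2. quality-control review 99 days ago vs limit 90 → not met
3. instrument calibration 71 days ago vs limit 120 → met
4. professional liability coverage $2,250,000 < $2,450,000 → not met
5. condition 'performs high-complexity testing' holds; qualified laboratory directors 1 < 2 → not met
6. quality-management plan absent → not met
7. proficiency testing 128 days ago vs limit 120 → not met
8. specimen chain-of-custody procedure absent → not met
9. personnel qualification records absent → not met
10. condition 'performs genetic testing' holds; cyber liability coverage $500,000 ≥ $350,000 → met
Not met: 2, 4, 5, 6, 7, 8, 9

2, 4, 5, 6, 7, 8, 9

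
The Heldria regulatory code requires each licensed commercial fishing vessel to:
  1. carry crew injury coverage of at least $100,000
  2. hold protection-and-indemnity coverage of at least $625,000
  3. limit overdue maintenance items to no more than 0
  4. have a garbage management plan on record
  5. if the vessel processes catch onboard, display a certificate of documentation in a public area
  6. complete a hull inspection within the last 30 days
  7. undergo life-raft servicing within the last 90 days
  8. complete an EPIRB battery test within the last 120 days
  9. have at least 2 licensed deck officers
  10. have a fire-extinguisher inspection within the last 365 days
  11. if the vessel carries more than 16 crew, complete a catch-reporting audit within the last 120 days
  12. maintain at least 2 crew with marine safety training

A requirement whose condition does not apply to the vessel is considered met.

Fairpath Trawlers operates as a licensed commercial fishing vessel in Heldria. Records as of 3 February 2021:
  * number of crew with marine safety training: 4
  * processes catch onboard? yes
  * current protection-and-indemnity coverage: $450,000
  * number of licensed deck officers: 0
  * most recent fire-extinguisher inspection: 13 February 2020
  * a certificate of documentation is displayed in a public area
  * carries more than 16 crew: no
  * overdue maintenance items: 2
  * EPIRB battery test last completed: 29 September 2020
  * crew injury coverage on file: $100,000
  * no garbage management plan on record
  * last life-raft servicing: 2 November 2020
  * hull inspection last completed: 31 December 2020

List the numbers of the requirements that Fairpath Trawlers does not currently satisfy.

1. crew injury coverage $100,000 ≥ $100,000 → met
2. protection-and-indemnity coverage $450,000 < $625,000 → not met
3. overdue maintenance items 2 > 0 → not met
4. garbage management plan absent → not met
5. condition 'processes catch onboard' holds; certificate of documentation present → met
6. hull inspection 34 days ago vs limit 30 → not met
7. life-raft servicing 93 days ago vs limit 90 → not met
8. EPIRB battery test 127 days ago vs limit 120 → not met
9. licensed deck officers 0 < 2 → not met
10. fire-extinguisher inspection 356 days ago vs limit 365 → met
11. condition 'carries more than 16 crew' does not hold → requirement n/a → met
12. crew with marine safety training 4 ≥ 2 → met
Not met: 2, 3, 4, 6, 7, 8, 9

2, 3, 4, 6, 7, 8, 9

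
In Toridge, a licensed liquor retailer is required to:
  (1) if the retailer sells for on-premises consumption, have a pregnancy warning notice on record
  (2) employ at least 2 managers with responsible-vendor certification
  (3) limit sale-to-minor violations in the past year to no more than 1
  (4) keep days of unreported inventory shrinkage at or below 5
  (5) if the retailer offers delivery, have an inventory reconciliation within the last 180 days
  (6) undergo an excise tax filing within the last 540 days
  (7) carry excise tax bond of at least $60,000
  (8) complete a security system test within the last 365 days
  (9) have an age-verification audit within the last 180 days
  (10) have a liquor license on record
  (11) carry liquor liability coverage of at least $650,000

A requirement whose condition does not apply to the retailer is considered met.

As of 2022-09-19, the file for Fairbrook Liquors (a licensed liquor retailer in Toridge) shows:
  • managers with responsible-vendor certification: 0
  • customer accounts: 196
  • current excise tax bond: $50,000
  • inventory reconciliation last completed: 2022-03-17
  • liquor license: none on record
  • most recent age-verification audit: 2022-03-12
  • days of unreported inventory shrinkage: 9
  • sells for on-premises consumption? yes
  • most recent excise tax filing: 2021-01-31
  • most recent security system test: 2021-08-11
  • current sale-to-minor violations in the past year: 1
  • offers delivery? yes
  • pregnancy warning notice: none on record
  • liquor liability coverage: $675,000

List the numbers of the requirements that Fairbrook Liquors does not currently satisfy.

1, 2, 4, 5, 6, 7, 8, 9, 10

1. condition 'sells for on-premises consumption' holds; pregnancy warning notice absent → not met
2. managers with responsible-vendor certification 0 < 2 → not met
3. sale-to-minor violations in the past year 1 ≤ 1 → met
4. days of unreported inventory shrinkage 9 > 5 → not met
5. condition 'offers delivery' holds; inventory reconciliation 186 days ago vs limit 180 → not met
6. excise tax filing 596 days ago vs limit 540 → not met
7. excise tax bond $50,000 < $60,000 → not met
8. security system test 404 days ago vs limit 365 → not met
9. age-verification audit 191 days ago vs limit 180 → not met
10. liquor license absent → not met
11. liquor liability coverage $675,000 ≥ $650,000 → met
Not met: 1, 2, 4, 5, 6, 7, 8, 9, 10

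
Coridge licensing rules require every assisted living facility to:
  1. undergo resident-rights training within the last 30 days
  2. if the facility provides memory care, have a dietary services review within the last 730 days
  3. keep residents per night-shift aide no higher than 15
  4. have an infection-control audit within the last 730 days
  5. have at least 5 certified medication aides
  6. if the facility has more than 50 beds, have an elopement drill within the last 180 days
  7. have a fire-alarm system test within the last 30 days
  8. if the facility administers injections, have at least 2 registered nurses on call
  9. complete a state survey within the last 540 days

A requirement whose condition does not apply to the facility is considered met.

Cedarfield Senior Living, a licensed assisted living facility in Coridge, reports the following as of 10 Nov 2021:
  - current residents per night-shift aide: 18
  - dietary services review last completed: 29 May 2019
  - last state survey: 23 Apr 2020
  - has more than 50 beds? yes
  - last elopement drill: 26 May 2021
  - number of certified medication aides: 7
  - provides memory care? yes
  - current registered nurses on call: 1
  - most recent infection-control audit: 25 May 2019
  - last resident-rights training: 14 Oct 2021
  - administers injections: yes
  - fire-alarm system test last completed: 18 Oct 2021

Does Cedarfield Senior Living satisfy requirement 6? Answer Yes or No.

6. condition 'has more than 50 beds' holds; elopement drill 168 days ago vs limit 180 → met

Yes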